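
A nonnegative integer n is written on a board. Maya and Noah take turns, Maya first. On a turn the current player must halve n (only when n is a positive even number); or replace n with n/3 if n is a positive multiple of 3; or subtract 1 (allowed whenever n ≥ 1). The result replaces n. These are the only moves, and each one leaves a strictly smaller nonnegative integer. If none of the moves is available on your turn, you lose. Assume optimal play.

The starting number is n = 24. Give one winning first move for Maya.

Move to 23.

Positions with no move are L. A position that does have a move is losing for the player to move precisely when every available move leads to a winning position for the opponent. Fill in the labels:
n=0: no move → L
n=1: can move to 0, which is L ⇒ W
n=2: the only move is to 1(W), a W ⇒ L
n=3: can move to 2, which is L ⇒ W
n=4: can move to 2, which is L ⇒ W
n=5: the only move is to 4(W), a W ⇒ L
n=6: can move to 2, which is L ⇒ W
n=7: the only move is to 6(W), a W ⇒ L
n=8: can move to 7, which is L ⇒ W
n=9: moves to 3(W), 8(W); every one is W ⇒ L
n=10: can move to 5, which is L ⇒ W
n=11: the only move is to 10(W), a W ⇒ L
n=12: can move to 11, which is L ⇒ W
n=13: the only move is to 12(W), a W ⇒ L
n=14: can move to 7, which is L ⇒ W
n=15: can move to 5, which is L ⇒ W
n=16: moves to 8(W), 15(W); every one is W ⇒ L
n=17: can move to 16, which is L ⇒ W
n=18: can move to 9, which is L ⇒ W
n=19: the only move is to 18(W), a W ⇒ L
n=20: can move to 19, which is L ⇒ W
n=21: can move to 7, which is L ⇒ W
n=22: can move to 11, which is L ⇒ W
n=23: the only move is to 22(W), a W ⇒ L
n=24: can move to 23, which is L ⇒ W
From 24, the L positions reachable in one move are: 23.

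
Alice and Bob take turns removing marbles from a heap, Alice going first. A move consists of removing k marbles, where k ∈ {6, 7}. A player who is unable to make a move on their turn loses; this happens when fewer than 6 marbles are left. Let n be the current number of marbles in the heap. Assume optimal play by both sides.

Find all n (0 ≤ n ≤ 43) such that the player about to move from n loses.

Label each position W (a win for the player to move) or L (a loss). A position with no legal move is L; any other position is W exactly when some move reaches an L, and L when every move reaches a W.
n=0: no move → L
n=1: no move → L
n=2: no move → L
n=3: no move → L
n=4: no move → L
n=5: no move → L
n=6: can move to 0, which is L ⇒ W
n=7: can move to 1, which is L ⇒ W
n=8: can move to 2, which is L ⇒ W
n=9: can move to 3, which is L ⇒ W
n=10: can move to 4, which is L ⇒ W
n=11: can move to 5, which is L ⇒ W
n=12: can move to 5, which is L ⇒ W
n=13: moves to 7(W), 6(W); every one is W ⇒ L
n=14: moves to 8(W), 7(W); every one is W ⇒ L
n=15: moves to 9(W), 8(W); every one is W ⇒ L
n=16: moves to 10(W), 9(W); every one is W ⇒ L
n=17: moves to 11(W), 10(W); every one is W ⇒ L
n=18: moves to 12(W), 11(W); every one is W ⇒ L
n=19: can move to 13, which is L ⇒ W
n=20: can move to 14, which is L ⇒ W
n=21: can move to 15, which is L ⇒ W
n=22: can move to 16, which is L ⇒ W
n=23: can move to 17, which is L ⇒ W
n=24: can move to 18, which is L ⇒ W
n=25: can move to 18, which is L ⇒ W
n=26: moves to 20(W), 19(W); every one is W ⇒ L
n=27: moves to 21(W), 20(W); every one is W ⇒ L
n=28: moves to 22(W), 21(W); every one is W ⇒ L
n=29: moves to 23(W), 22(W); every one is W ⇒ L
n=30: moves to 24(W), 23(W); every one is W ⇒ L
n=31: moves to 25(W), 24(W); every one is W ⇒ L
n=32: can move to 26, which is L ⇒ W
n=33: can move to 27, which is L ⇒ W
n=34: can move to 28, which is L ⇒ W
n=35: can move to 29, which is L ⇒ W
n=36: can move to 30, which is L ⇒ W
n=37: can move to 31, which is L ⇒ W
n=38: can move to 31, which is L ⇒ W
n=39: moves to 33(W), 32(W); every one is W ⇒ L
n=40: moves to 34(W), 33(W); every one is W ⇒ L
n=41: moves to 35(W), 34(W); every one is W ⇒ L
n=42: moves to 36(W), 35(W); every one is W ⇒ L
n=43: moves to 37(W), 36(W); every one is W ⇒ L
The losing starting values of n are exactly the entries labelled L in this table (23 of them).

0, 1, 2, 3, 4, 5, 13, 14, 15, 16, 17, 18, 26, 27, 28, 29, 30, 31, 39, 40, 41, 42, 43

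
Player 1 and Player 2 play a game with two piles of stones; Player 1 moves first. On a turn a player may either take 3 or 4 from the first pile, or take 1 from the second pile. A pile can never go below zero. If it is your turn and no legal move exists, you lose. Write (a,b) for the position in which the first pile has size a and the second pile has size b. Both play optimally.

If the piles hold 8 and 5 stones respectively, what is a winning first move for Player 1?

Work bottom-up. With no move the player to move loses. Otherwise the position is W if at least one move leads to an L position for the opponent, and L if every move leads to a W.
No move ever increases a pile, so every position that can arise here has a ≤ 8 and b ≤ 5; it is enough to label the cells with 0 ≤ a ≤ 8 and 0 ≤ b ≤ 5.
Every move lowers a or b (never raises either), so fill the grid row by row in increasing a, and left to right within a row: each cell's successors are then already labelled.
      b=0  b=1  b=2  b=3  b=4  b=5
a=0:    L    W    L    W    L    W
a=1:    L    W    L    W    L    W
a=2:    L    W    L    W    L    W
a=3:    W    L    W    L    W    L
a=4:    W    L    W    L    W    L
a=5:    W    L    W    L    W    L
a=6:    W    W    W    W    W    W
a=7:    L    W    L    W    L    W
a=8:    L    W    L    W    L    W
Cells with no legal move (terminal, hence L): (0,0), (1,0), (2,0).
The remaining L cells, each justified by listing all of its moves:
(0,2): the only move is to (0,1)(W), a W ⇒ L
(0,4): the only move is to (0,3)(W), a W ⇒ L
(1,2): the only move is to (1,1)(W), a W ⇒ L
(1,4): the only move is to (1,3)(W), a W ⇒ L
(2,2): the only move is to (2,1)(W), a W ⇒ L
(2,4): the only move is to (2,3)(W), a W ⇒ L
(3,1): moves to (0,1)(W), (3,0)(W); every one is W ⇒ L
(3,3): moves to (0,3)(W), (3,2)(W); every one is W ⇒ L
(3,5): moves to (0,5)(W), (3,4)(W); every one is W ⇒ L
(4,1): moves to (1,1)(W), (0,1)(W), (4,0)(W); every one is W ⇒ L
(4,3): moves to (1,3)(W), (0,3)(W), (4,2)(W); every one is W ⇒ L
(4,5): moves to (1,5)(W), (0,5)(W), (4,4)(W); every one is W ⇒ L
(5,1): moves to (2,1)(W), (1,1)(W), (5,0)(W); every one is W ⇒ L
(5,3): moves to (2,3)(W), (1,3)(W), (5,2)(W); every one is W ⇒ L
(5,5): moves to (2,5)(W), (1,5)(W), (5,4)(W); every one is W ⇒ L
(7,0): moves to (4,0)(W), (3,0)(W); every one is W ⇒ L
(7,2): moves to (4,2)(W), (3,2)(W), (7,1)(W); every one is W ⇒ L
(7,4): moves to (4,4)(W), (3,4)(W), (7,3)(W); every one is W ⇒ L
(8,0): moves to (5,0)(W), (4,0)(W); every one is W ⇒ L
(8,2): moves to (5,2)(W), (4,2)(W), (8,1)(W); every one is W ⇒ L
(8,4): moves to (5,4)(W), (4,4)(W), (8,3)(W); every one is W ⇒ L
Every other cell has at least one move into one of the L cells above, so it is W.
From (8,5), the L positions reachable in one move are: (5,5), (4,5), (8,4). Any move reaching one of these is winning.

Move to (5,5).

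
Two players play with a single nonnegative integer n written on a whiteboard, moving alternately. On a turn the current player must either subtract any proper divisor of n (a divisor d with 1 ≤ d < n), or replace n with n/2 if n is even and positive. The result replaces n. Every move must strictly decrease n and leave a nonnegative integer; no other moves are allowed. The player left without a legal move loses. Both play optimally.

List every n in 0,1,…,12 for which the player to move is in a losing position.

0, 1, 3, 5, 7, 9, 11

Compute win/loss labels from the base case upward. A position with no move is L. Any other position is W if it can reach an L in one move, else L.
n=0: no move → L
n=1: no move → L
n=2: →1(L), so W
n=3: →2(W) only, which is W, so L
n=4: →3(L), so W
n=5: →4(W) only, which is W, so L
n=6: →3(L), so W
n=7: →6(W) only, which is W, so L
n=8: →7(L), so W
n=9: →6(W), 8(W) — all W, so L
n=10: →5(L), so W
n=11: →10(W) only, which is W, so L
n=12: →9(L), so W
Reading off the rows marked L gives the requested list; there are 7 such values of n.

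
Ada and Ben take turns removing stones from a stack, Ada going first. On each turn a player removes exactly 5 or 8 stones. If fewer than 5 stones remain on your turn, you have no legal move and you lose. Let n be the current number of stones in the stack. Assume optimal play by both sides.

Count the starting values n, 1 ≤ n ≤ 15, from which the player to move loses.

7

Classify positions by backward induction: terminal positions (no move available) are L. From any other position, the mover wins iff some move reaches an L.
n=0: no move → L
n=1: no move → L
n=2: no move → L
n=3: no move → L
n=4: no move → L
n=5: can move to 0, which is L ⇒ W
n=6: can move to 1, which is L ⇒ W
n=7: can move to 2, which is L ⇒ W
n=8: can move to 3, which is L ⇒ W
n=9: can move to 4, which is L ⇒ W
n=10: can move to 2, which is L ⇒ W
n=11: can move to 3, which is L ⇒ W
n=12: can move to 4, which is L ⇒ W
n=13: moves to 8(W), 5(W); every one is W ⇒ L
n=14: moves to 9(W), 6(W); every one is W ⇒ L
n=15: moves to 10(W), 7(W); every one is W ⇒ L
L entries with 1 ≤ n ≤ 15 (n=0 is outside the asked range and is not counted): n = 1, 2, 3, 4, 13, 14, 15; that makes 7.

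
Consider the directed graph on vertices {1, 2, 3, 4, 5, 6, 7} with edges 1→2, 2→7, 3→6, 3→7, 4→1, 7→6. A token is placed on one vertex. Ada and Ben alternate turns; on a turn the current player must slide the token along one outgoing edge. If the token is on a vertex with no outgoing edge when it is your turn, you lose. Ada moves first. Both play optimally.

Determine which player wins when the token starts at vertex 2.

Work bottom-up. With no move the player to move loses. Otherwise the position is W if at least one move leads to an L position for the opponent, and L if every move leads to a W.
Every edge goes from a vertex to one that appears earlier in the order 5, 6, 7, 2, 1, 3, 4, so processing vertices in that order labels each vertex after all of its successors.
5: no outgoing edge → L
6: no outgoing edge → L
7: →6(L), so W
2: →7(W) only, which is W, so L
1: →2(L), so W
3: →6(L), so W
4: →1(W) only, which is W, so L
The starting position 2 is L: whatever Ada does, the opponent receives a W position.

Ben wins.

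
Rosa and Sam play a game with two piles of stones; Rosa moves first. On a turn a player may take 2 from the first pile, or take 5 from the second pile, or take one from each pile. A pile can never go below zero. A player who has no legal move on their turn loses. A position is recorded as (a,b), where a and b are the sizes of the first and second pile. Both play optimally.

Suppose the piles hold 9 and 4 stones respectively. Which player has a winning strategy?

Sam wins.

Use the standard recursion: the mover loses at a terminal position; elsewhere, the mover wins exactly when some move hands the opponent an L position.
No move ever increases a pile, so every position that can arise here has a ≤ 9 and b ≤ 4; it is enough to label the cells with 0 ≤ a ≤ 9 and 0 ≤ b ≤ 4.
Every move lowers a or b (never raises either), so fill the grid row by row in increasing a, and left to right within a row: each cell's successors are then already labelled.
      b=0  b=1  b=2  b=3  b=4
a=0:    L    L    L    L    L
a=1:    L    W    W    W    W
a=2:    W    W    W    W    W
a=3:    W    L    L    L    L
a=4:    L    L    W    W    W
a=5:    L    W    W    W    W
a=6:    W    W    L    L    L
a=7:    W    L    L    W    W
a=8:    L    L    W    W    W
a=9:    L    W    W    L    L
Cells with no legal move (terminal, hence L): (0,0), (0,1), (0,2), (0,3), (0,4), (1,0).
The remaining L cells, each justified by listing all of its moves:
(3,1): only reaches (1,1)(W), (2,0)(W), all W → L
(3,2): only reaches (1,2)(W), (2,1)(W), all W → L
(3,3): only reaches (1,3)(W), (2,2)(W), all W → L
(3,4): only reaches (1,4)(W), (2,3)(W), all W → L
(4,0): only reaches (2,0)(W), which is W → L
(4,1): only reaches (2,1)(W), (3,0)(W), all W → L
(5,0): only reaches (3,0)(W), which is W → L
(6,2): only reaches (4,2)(W), (5,1)(W), all W → L
(6,3): only reaches (4,3)(W), (5,2)(W), all W → L
(6,4): only reaches (4,4)(W), (5,3)(W), all W → L
(7,1): only reaches (5,1)(W), (6,0)(W), all W → L
(7,2): only reaches (5,2)(W), (6,1)(W), all W → L
(8,0): only reaches (6,0)(W), which is W → L
(8,1): only reaches (6,1)(W), (7,0)(W), all W → L
(9,0): only reaches (7,0)(W), which is W → L
(9,3): only reaches (7,3)(W), (8,2)(W), all W → L
(9,4): only reaches (7,4)(W), (8,3)(W), all W → L
Every other cell has at least one move into one of the L cells above, so it is W.
The starting position (9,4) is L: whatever Rosa does, the opponent receives a W position.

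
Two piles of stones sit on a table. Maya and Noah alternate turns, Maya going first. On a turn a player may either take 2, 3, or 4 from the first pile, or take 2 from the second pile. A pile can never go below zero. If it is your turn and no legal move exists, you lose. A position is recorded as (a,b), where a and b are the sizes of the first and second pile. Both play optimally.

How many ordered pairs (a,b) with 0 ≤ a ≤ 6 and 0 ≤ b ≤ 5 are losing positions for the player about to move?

16

Label each position W (a win for the player to move) or L (a loss). A position with no legal move is L; any other position is W exactly when some move reaches an L, and L when every move reaches a W.
Every move lowers a or b (never raises either), so fill the grid row by row in increasing a, and left to right within a row: each cell's successors are then already labelled.
      b=0  b=1  b=2  b=3  b=4  b=5
a=0:    L    L    W    W    L    L
a=1:    L    L    W    W    L    L
a=2:    W    W    L    L    W    W
a=3:    W    W    L    L    W    W
a=4:    W    W    W    W    W    W
a=5:    W    W    W    W    W    W
a=6:    L    L    W    W    L    L
Cells with no legal move (terminal, hence L): (0,0), (0,1), (1,0), (1,1).
The remaining L cells, each justified by listing all of its moves:
(0,4): L (sole option (0,2)(W) is W)
(0,5): L (sole option (0,3)(W) is W)
(1,4): L (sole option (1,2)(W) is W)
(1,5): L (sole option (1,3)(W) is W)
(2,2): L (options (0,2)(W), (2,0)(W) are all W)
(2,3): L (options (0,3)(W), (2,1)(W) are all W)
(3,2): L (options (1,2)(W), (0,2)(W), (3,0)(W) are all W)
(3,3): L (options (1,3)(W), (0,3)(W), (3,1)(W) are all W)
(6,0): L (options (4,0)(W), (3,0)(W), (2,0)(W) are all W)
(6,1): L (options (4,1)(W), (3,1)(W), (2,1)(W) are all W)
(6,4): L (options (4,4)(W), (3,4)(W), (2,4)(W), (6,2)(W) are all W)
(6,5): L (options (4,5)(W), (3,5)(W), (2,5)(W), (6,3)(W) are all W)
Every other cell has at least one move into one of the L cells above, so it is W.
L cells per row: a=0: 4, a=1: 4, a=2: 2, a=3: 2, a=4: 0, a=5: 0, a=6: 4; total 16.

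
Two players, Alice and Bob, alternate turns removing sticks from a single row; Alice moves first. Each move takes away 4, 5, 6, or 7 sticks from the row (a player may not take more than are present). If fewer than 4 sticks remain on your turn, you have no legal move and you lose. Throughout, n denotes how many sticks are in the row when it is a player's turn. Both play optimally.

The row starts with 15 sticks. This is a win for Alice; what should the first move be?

Remove 4, leaving 11.

Use the standard recursion: the mover loses at a terminal position; elsewhere, the mover wins exactly when some move hands the opponent an L position.
n=0: no move → L
n=1: no move → L
n=2: no move → L
n=3: no move → L
n=4: can move to 0, which is L ⇒ W
n=5: can move to 1, which is L ⇒ W
n=6: can move to 2, which is L ⇒ W
n=7: can move to 3, which is L ⇒ W
n=8: can move to 3, which is L ⇒ W
n=9: can move to 3, which is L ⇒ W
n=10: can move to 3, which is L ⇒ W
n=11: moves to 7(W), 6(W), 5(W), 4(W); every one is W ⇒ L
n=12: moves to 8(W), 7(W), 6(W), 5(W); every one is W ⇒ L
n=13: moves to 9(W), 8(W), 7(W), 6(W); every one is W ⇒ L
n=14: moves to 10(W), 9(W), 8(W), 7(W); every one is W ⇒ L
n=15: can move to 11, which is L ⇒ W
From 15, the L positions reachable in one move are: 11.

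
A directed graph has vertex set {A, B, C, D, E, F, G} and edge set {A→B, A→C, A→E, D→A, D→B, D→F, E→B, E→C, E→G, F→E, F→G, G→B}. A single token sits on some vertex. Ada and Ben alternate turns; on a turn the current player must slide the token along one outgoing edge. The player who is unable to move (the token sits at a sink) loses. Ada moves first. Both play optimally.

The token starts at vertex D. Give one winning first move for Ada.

Move to F.

Use the standard recursion: the mover loses at a terminal position; elsewhere, the mover wins exactly when some move hands the opponent an L position.
Every edge goes from a vertex to one that appears earlier in the order B, C, G, E, A, F, D, so processing vertices in that order labels each vertex after all of its successors.
B: no outgoing edge → L
C: no outgoing edge → L
G: W (go to B, an L position)
E: W (go to C, an L position)
A: W (go to C, an L position)
F: L (options E(W), G(W) are all W)
D: W (go to F, an L position)
From D, the L positions reachable in one move are: F, B. Any move reaching one of these is winning.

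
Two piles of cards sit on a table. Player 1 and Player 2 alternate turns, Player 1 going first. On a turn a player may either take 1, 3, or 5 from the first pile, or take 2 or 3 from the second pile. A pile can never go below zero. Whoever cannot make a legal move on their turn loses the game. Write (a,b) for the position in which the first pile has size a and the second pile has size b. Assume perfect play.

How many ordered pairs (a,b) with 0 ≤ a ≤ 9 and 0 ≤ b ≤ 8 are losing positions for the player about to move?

40

Work bottom-up. With no move the player to move loses. Otherwise the position is W if at least one move leads to an L position for the opponent, and L if every move leads to a W.
Every move lowers a or b (never raises either), so fill the grid row by row in increasing a, and left to right within a row: each cell's successors are then already labelled.
      b=0  b=1  b=2  b=3  b=4  b=5  b=6  b=7  b=8
a=0:    L    L    W    W    W    L    L    W    W
a=1:    W    W    L    L    W    W    W    L    L
a=2:    L    L    W    W    W    L    L    W    W
a=3:    W    W    L    L    W    W    W    L    L
a=4:    L    L    W    W    W    L    L    W    W
a=5:    W    W    L    L    W    W    W    L    L
a=6:    L    L    W    W    W    L    L    W    W
a=7:    W    W    L    L    W    W    W    L    L
a=8:    L    L    W    W    W    L    L    W    W
a=9:    W    W    L    L    W    W    W    L    L
Cells with no legal move (terminal, hence L): (0,0), (0,1).
The remaining L cells, each justified by listing all of its moves:
(0,5): moves to (0,3)(W), (0,2)(W); every one is W ⇒ L
(0,6): moves to (0,4)(W), (0,3)(W); every one is W ⇒ L
(1,2): moves to (0,2)(W), (1,0)(W); every one is W ⇒ L
(1,3): moves to (0,3)(W), (1,1)(W), (1,0)(W); every one is W ⇒ L
(1,7): moves to (0,7)(W), (1,5)(W), (1,4)(W); every one is W ⇒ L
(1,8): moves to (0,8)(W), (1,6)(W), (1,5)(W); every one is W ⇒ L
(2,0): the only move is to (1,0)(W), a W ⇒ L
(2,1): the only move is to (1,1)(W), a W ⇒ L
(2,5): moves to (1,5)(W), (2,3)(W), (2,2)(W); every one is W ⇒ L
(2,6): moves to (1,6)(W), (2,4)(W), (2,3)(W); every one is W ⇒ L
(3,2): moves to (2,2)(W), (0,2)(W), (3,0)(W); every one is W ⇒ L
(3,3): moves to (2,3)(W), (0,3)(W), (3,1)(W), (3,0)(W); every one is W ⇒ L
(3,7): moves to (2,7)(W), (0,7)(W), (3,5)(W), (3,4)(W); every one is W ⇒ L
(3,8): moves to (2,8)(W), (0,8)(W), (3,6)(W), (3,5)(W); every one is W ⇒ L
(4,0): moves to (3,0)(W), (1,0)(W); every one is W ⇒ L
(4,1): moves to (3,1)(W), (1,1)(W); every one is W ⇒ L
(4,5): moves to (3,5)(W), (1,5)(W), (4,3)(W), (4,2)(W); every one is W ⇒ L
(4,6): moves to (3,6)(W), (1,6)(W), (4,4)(W), (4,3)(W); every one is W ⇒ L
(5,2): moves to (4,2)(W), (2,2)(W), (0,2)(W), (5,0)(W); every one is W ⇒ L
(5,3): moves to (4,3)(W), (2,3)(W), (0,3)(W), (5,1)(W), (5,0)(W); every one is W ⇒ L
(5,7): moves to (4,7)(W), (2,7)(W), (0,7)(W), (5,5)(W), (5,4)(W); every one is W ⇒ L
(5,8): moves to (4,8)(W), (2,8)(W), (0,8)(W), (5,6)(W), (5,5)(W); every one is W ⇒ L
(6,0): moves to (5,0)(W), (3,0)(W), (1,0)(W); every one is W ⇒ L
(6,1): moves to (5,1)(W), (3,1)(W), (1,1)(W); every one is W ⇒ L
(6,5): moves to (5,5)(W), (3,5)(W), (1,5)(W), (6,3)(W), (6,2)(W); every one is W ⇒ L
(6,6): moves to (5,6)(W), (3,6)(W), (1,6)(W), (6,4)(W), (6,3)(W); every one is W ⇒ L
(7,2): moves to (6,2)(W), (4,2)(W), (2,2)(W), (7,0)(W); every one is W ⇒ L
(7,3): moves to (6,3)(W), (4,3)(W), (2,3)(W), (7,1)(W), (7,0)(W); every one is W ⇒ L
(7,7): moves to (6,7)(W), (4,7)(W), (2,7)(W), (7,5)(W), (7,4)(W); every one is W ⇒ L
(7,8): moves to (6,8)(W), (4,8)(W), (2,8)(W), (7,6)(W), (7,5)(W); every one is W ⇒ L
(8,0): moves to (7,0)(W), (5,0)(W), (3,0)(W); every one is W ⇒ L
(8,1): moves to (7,1)(W), (5,1)(W), (3,1)(W); every one is W ⇒ L
(8,5): moves to (7,5)(W), (5,5)(W), (3,5)(W), (8,3)(W), (8,2)(W); every one is W ⇒ L
(8,6): moves to (7,6)(W), (5,6)(W), (3,6)(W), (8,4)(W), (8,3)(W); every one is W ⇒ L
(9,2): moves to (8,2)(W), (6,2)(W), (4,2)(W), (9,0)(W); every one is W ⇒ L
(9,3): moves to (8,3)(W), (6,3)(W), (4,3)(W), (9,1)(W), (9,0)(W); every one is W ⇒ L
(9,7): moves to (8,7)(W), (6,7)(W), (4,7)(W), (9,5)(W), (9,4)(W); every one is W ⇒ L
(9,8): moves to (8,8)(W), (6,8)(W), (4,8)(W), (9,6)(W), (9,5)(W); every one is W ⇒ L
Every other cell has at least one move into one of the L cells above, so it is W.
L cells per row: a=0: 4, a=1: 4, a=2: 4, a=3: 4, a=4: 4, a=5: 4, a=6: 4, a=7: 4, a=8: 4, a=9: 4; total 40.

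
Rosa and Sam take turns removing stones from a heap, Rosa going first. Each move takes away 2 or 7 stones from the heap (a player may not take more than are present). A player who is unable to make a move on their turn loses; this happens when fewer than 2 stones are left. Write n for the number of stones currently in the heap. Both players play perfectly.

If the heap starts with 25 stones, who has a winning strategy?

Work bottom-up. With no move the player to move loses. Otherwise the position is W if at least one move leads to an L position for the opponent, and L if every move leads to a W.
n=0: no move → L
n=1: no move → L
n=2: can move to 0, which is L ⇒ W
n=3: can move to 1, which is L ⇒ W
n=4: the only move is to 2(W), a W ⇒ L
n=5: the only move is to 3(W), a W ⇒ L
n=6: can move to 4, which is L ⇒ W
n=7: can move to 5, which is L ⇒ W
n=8: can move to 1, which is L ⇒ W
n=9: moves to 7(W), 2(W); every one is W ⇒ L
n=10: moves to 8(W), 3(W); every one is W ⇒ L
n=11: can move to 9, which is L ⇒ W
n=12: can move to 10, which is L ⇒ W
n=13: moves to 11(W), 6(W); every one is W ⇒ L
n=14: moves to 12(W), 7(W); every one is W ⇒ L
n=15: can move to 13, which is L ⇒ W
n=16: can move to 14, which is L ⇒ W
n=17: can move to 10, which is L ⇒ W
n=18: moves to 16(W), 11(W); every one is W ⇒ L
n=19: moves to 17(W), 12(W); every one is W ⇒ L
n=20: can move to 18, which is L ⇒ W
n=21: can move to 19, which is L ⇒ W
n=22: moves to 20(W), 15(W); every one is W ⇒ L
n=23: moves to 21(W), 16(W); every one is W ⇒ L
n=24: can move to 22, which is L ⇒ W
n=25: can move to 23, which is L ⇒ W
The starting position 25 is W: Rosa should remove 2, leaving 23, handing over an L position.

Rosa wins.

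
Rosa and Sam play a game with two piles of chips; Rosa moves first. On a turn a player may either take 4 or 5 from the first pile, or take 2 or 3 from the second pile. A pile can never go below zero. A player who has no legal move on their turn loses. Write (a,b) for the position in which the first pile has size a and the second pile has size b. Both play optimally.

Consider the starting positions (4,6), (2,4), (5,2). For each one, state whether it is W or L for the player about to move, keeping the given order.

Build the W/L table. Terminal = L. A non-terminal position is W if it has a move to some L; otherwise it is L.
No move ever increases a pile, so every position that can arise here has a ≤ 5 and b ≤ 6; it is enough to label the cells with 0 ≤ a ≤ 5 and 0 ≤ b ≤ 6.
Every move lowers a or b (never raises either), so fill the grid row by row in increasing a, and left to right within a row: each cell's successors are then already labelled.
      b=0  b=1  b=2  b=3  b=4  b=5  b=6
a=0:    L    L    W    W    W    L    L
a=1:    L    L    W    W    W    L    L
a=2:    L    L    W    W    W    L    L
a=3:    L    L    W    W    W    L    L
a=4:    W    W    L    L    W    W    W
a=5:    W    W    L    L    W    W    W
Cells with no legal move (terminal, hence L): (0,0), (0,1), (1,0), (1,1), (2,0), (2,1), (3,0), (3,1).
The remaining L cells, each justified by listing all of its moves:
(0,5): moves to (0,3)(W), (0,2)(W); every one is W ⇒ L
(0,6): moves to (0,4)(W), (0,3)(W); every one is W ⇒ L
(1,5): moves to (1,3)(W), (1,2)(W); every one is W ⇒ L
(1,6): moves to (1,4)(W), (1,3)(W); every one is W ⇒ L
(2,5): moves to (2,3)(W), (2,2)(W); every one is W ⇒ L
(2,6): moves to (2,4)(W), (2,3)(W); every one is W ⇒ L
(3,5): moves to (3,3)(W), (3,2)(W); every one is W ⇒ L
(3,6): moves to (3,4)(W), (3,3)(W); every one is W ⇒ L
(4,2): moves to (0,2)(W), (4,0)(W); every one is W ⇒ L
(4,3): moves to (0,3)(W), (4,1)(W), (4,0)(W); every one is W ⇒ L
(5,2): moves to (1,2)(W), (0,2)(W), (5,0)(W); every one is W ⇒ L
(5,3): moves to (1,3)(W), (0,3)(W), (5,1)(W), (5,0)(W); every one is W ⇒ L
Every other cell has at least one move into one of the L cells above, so it is W.
(4,6): the move to (0,6) reaches an L cell, so W
(2,4): the move to (2,1) reaches an L cell, so W
(5,2): one of the L cells justified above, so L

(4,6): W, (2,4): W, (5,2): L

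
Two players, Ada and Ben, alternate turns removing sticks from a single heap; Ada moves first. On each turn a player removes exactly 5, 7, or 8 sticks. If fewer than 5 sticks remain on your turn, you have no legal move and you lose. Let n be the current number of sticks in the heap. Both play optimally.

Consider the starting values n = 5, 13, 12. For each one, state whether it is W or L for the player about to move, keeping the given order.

Work bottom-up. With no move the player to move loses. Otherwise the position is W if at least one move leads to an L position for the opponent, and L if every move leads to a W.
n=0: no move → L
n=1: no move → L
n=2: no move → L
n=3: no move → L
n=4: no move → L
n=5: reaches L-position 0 → W
n=6: reaches L-position 1 → W
n=7: reaches L-position 2 → W
n=8: reaches L-position 3 → W
n=9: reaches L-position 4 → W
n=10: reaches L-position 3 → W
n=11: reaches L-position 4 → W
n=12: reaches L-position 4 → W
n=13: only reaches 8(W), 6(W), 5(W), all W → L

5: W, 13: L, 12: W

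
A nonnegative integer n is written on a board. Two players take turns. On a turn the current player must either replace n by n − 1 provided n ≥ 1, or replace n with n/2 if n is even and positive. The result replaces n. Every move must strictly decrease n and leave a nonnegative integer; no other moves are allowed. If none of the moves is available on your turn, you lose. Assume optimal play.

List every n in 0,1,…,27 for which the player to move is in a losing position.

0, 2, 5, 7, 9, 11, 13, 15, 17, 19, 21, 23, 25, 27

Build the W/L table. Terminal = L. A non-terminal position is W if it has a move to some L; otherwise it is L.
n=0: no move → L
n=1: →0(L), so W
n=2: →1(W) only, which is W, so L
n=3: →2(L), so W
n=4: →2(L), so W
n=5: →4(W) only, which is W, so L
n=6: →5(L), so W
n=7: →6(W) only, which is W, so L
n=8: →7(L), so W
n=9: →8(W) only, which is W, so L
n=10: →5(L), so W
n=11: →10(W) only, which is W, so L
n=12: →11(L), so W
n=13: →12(W) only, which is W, so L
n=14: →7(L), so W
n=15: →14(W) only, which is W, so L
n=16: →15(L), so W
n=17: →16(W) only, which is W, so L
n=18: →9(L), so W
n=19: →18(W) only, which is W, so L
n=20: →19(L), so W
n=21: →20(W) only, which is W, so L
n=22: →11(L), so W
n=23: →22(W) only, which is W, so L
n=24: →23(L), so W
n=25: →24(W) only, which is W, so L
n=26: →13(L), so W
n=27: →26(W) only, which is W, so L
The losing starting values of n are exactly the entries labelled L in this table (14 of them).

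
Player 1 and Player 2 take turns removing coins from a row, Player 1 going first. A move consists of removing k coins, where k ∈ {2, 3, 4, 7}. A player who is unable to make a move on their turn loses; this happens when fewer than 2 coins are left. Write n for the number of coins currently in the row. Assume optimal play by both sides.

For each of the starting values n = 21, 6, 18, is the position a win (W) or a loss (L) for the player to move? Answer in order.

Work bottom-up. With no move the player to move loses. Otherwise the position is W if at least one move leads to an L position for the opponent, and L if every move leads to a W.
n=0: no move → L
n=1: no move → L
n=2: W (go to 0, an L position)
n=3: W (go to 1, an L position)
n=4: W (go to 1, an L position)
n=5: W (go to 1, an L position)
n=6: L (options 4(W), 3(W), 2(W) are all W)
n=7: W (go to 0, an L position)
n=8: W (go to 6, an L position)
n=9: W (go to 6, an L position)
n=10: W (go to 6, an L position)
n=11: L (options 9(W), 8(W), 7(W), 4(W) are all W)
n=12: L (options 10(W), 9(W), 8(W), 5(W) are all W)
n=13: W (go to 11, an L position)
n=14: W (go to 12, an L position)
n=15: W (go to 12, an L position)
n=16: W (go to 12, an L position)
n=17: L (options 15(W), 14(W), 13(W), 10(W) are all W)
n=18: W (go to 11, an L position)
n=19: W (go to 17, an L position)
n=20: W (go to 17, an L position)
n=21: W (go to 17, an L position)

21: W, 6: L, 18: W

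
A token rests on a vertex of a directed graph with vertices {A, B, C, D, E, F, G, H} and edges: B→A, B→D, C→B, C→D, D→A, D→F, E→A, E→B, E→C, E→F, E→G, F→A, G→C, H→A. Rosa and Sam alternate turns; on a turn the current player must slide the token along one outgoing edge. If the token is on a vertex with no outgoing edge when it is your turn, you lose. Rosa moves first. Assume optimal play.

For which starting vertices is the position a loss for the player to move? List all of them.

A, C

Build the W/L table. Terminal = L. A non-terminal position is W if it has a move to some L; otherwise it is L.
Every edge goes from a vertex to one that appears earlier in the order A, F, D, B, C, G, H, E, so processing vertices in that order labels each vertex after all of its successors.
A: no outgoing edge → L
F: W (go to A, an L position)
D: W (go to A, an L position)
B: W (go to A, an L position)
C: L (options B(W), D(W) are all W)
G: W (go to C, an L position)
H: W (go to A, an L position)
E: W (go to C, an L position)
Reading off the rows marked L gives the requested list; there are 2 such vertices.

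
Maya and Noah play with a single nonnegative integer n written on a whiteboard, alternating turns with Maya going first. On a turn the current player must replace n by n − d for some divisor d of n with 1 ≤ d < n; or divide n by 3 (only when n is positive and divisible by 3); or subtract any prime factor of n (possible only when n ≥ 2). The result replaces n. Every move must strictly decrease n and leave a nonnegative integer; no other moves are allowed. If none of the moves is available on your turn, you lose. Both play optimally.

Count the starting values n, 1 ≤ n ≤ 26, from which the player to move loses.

6

Build the W/L table. Terminal = L. A non-terminal position is W if it has a move to some L; otherwise it is L.
n=0: no move → L
n=1: no move → L
n=2: reaches L-position 0 → W
n=3: reaches L-position 0 → W
n=4: only reaches 2(W), 3(W), all W → L
n=5: reaches L-position 0 → W
n=6: reaches L-position 4 → W
n=7: reaches L-position 0 → W
n=8: reaches L-position 4 → W
n=9: only reaches 3(W), 6(W), 8(W), all W → L
n=10: reaches L-position 9 → W
n=11: reaches L-position 0 → W
n=12: reaches L-position 4 → W
n=13: reaches L-position 0 → W
n=14: only reaches 7(W), 12(W), 13(W), all W → L
n=15: reaches L-position 14 → W
n=16: reaches L-position 14 → W
n=17: reaches L-position 0 → W
n=18: reaches L-position 9 → W
n=19: reaches L-position 0 → W
n=20: only reaches 10(W), 15(W), 16(W), 18(W), 19(W), all W → L
n=21: reaches L-position 14 → W
n=22: reaches L-position 20 → W
n=23: reaches L-position 0 → W
n=24: reaches L-position 20 → W
n=25: reaches L-position 20 → W
n=26: only reaches 13(W), 24(W), 25(W), all W → L
L entries with 1 ≤ n ≤ 26 (n=0 is outside the asked range and is not counted): n = 1, 4, 9, 14, 20, 26; that makes 6.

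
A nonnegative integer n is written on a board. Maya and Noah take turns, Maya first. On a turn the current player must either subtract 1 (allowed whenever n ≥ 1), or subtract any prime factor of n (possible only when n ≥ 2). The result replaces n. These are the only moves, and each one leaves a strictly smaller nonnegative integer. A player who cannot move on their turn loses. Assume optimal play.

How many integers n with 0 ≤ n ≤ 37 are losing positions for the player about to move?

10

Classify positions by backward induction: terminal positions (no move available) are L. From any other position, the mover wins iff some move reaches an L.
n=0: no move → L
n=1: →0(L), so W
n=2: →0(L), so W
n=3: →0(L), so W
n=4: →2(W), 3(W) — all W, so L
n=5: →0(L), so W
n=6: →4(L), so W
n=7: →0(L), so W
n=8: →6(W), 7(W) — all W, so L
n=9: →8(L), so W
n=10: →8(L), so W
n=11: →0(L), so W
n=12: →9(W), 10(W), 11(W) — all W, so L
n=13: →0(L), so W
n=14: →12(L), so W
n=15: →12(L), so W
n=16: →14(W), 15(W) — all W, so L
n=17: →0(L), so W
n=18: →16(L), so W
n=19: →0(L), so W
n=20: →15(W), 18(W), 19(W) — all W, so L
n=21: →20(L), so W
n=22: →20(L), so W
n=23: →0(L), so W
n=24: →21(W), 22(W), 23(W) — all W, so L
n=25: →20(L), so W
n=26: →24(L), so W
n=27: →24(L), so W
n=28: →21(W), 26(W), 27(W) — all W, so L
n=29: →0(L), so W
n=30: →28(L), so W
n=31: →0(L), so W
n=32: →30(W), 31(W) — all W, so L
n=33: →32(L), so W
n=34: →32(L), so W
n=35: →28(L), so W
n=36: →33(W), 34(W), 35(W) — all W, so L
n=37: →0(L), so W
L entries with 0 ≤ n ≤ 37: n = 0, 4, 8, 12, 16, 20, 24, 28, 32, 36; that makes 10.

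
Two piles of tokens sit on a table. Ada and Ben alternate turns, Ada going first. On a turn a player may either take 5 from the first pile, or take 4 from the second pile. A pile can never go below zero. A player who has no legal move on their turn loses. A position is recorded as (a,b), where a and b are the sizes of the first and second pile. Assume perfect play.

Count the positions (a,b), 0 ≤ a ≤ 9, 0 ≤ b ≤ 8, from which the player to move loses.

Use the standard recursion: the mover loses at a terminal position; elsewhere, the mover wins exactly when some move hands the opponent an L position.
Every move lowers a or b (never raises either), so fill the grid row by row in increasing a, and left to right within a row: each cell's successors are then already labelled.
      b=0  b=1  b=2  b=3  b=4  b=5  b=6  b=7  b=8
a=0:    L    L    L    L    W    W    W    W    L
a=1:    L    L    L    L    W    W    W    W    L
a=2:    L    L    L    L    W    W    W    W    L
a=3:    L    L    L    L    W    W    W    W    L
a=4:    L    L    L    L    W    W    W    W    L
a=5:    W    W    W    W    L    L    L    L    W
a=6:    W    W    W    W    L    L    L    L    W
a=7:    W    W    W    W    L    L    L    L    W
a=8:    W    W    W    W    L    L    L    L    W
a=9:    W    W    W    W    L    L    L    L    W
Cells with no legal move (terminal, hence L): (0,0), (0,1), (0,2), (0,3), (1,0), (1,1), (1,2), (1,3), (2,0), (2,1), (2,2), (2,3), (3,0), (3,1), (3,2), (3,3), (4,0), (4,1), (4,2), (4,3).
The remaining L cells, each justified by listing all of its moves:
(0,8): L (sole option (0,4)(W) is W)
(1,8): L (sole option (1,4)(W) is W)
(2,8): L (sole option (2,4)(W) is W)
(3,8): L (sole option (3,4)(W) is W)
(4,8): L (sole option (4,4)(W) is W)
(5,4): L (options (0,4)(W), (5,0)(W) are all W)
(5,5): L (options (0,5)(W), (5,1)(W) are all W)
(5,6): L (options (0,6)(W), (5,2)(W) are all W)
(5,7): L (options (0,7)(W), (5,3)(W) are all W)
(6,4): L (options (1,4)(W), (6,0)(W) are all W)
(6,5): L (options (1,5)(W), (6,1)(W) are all W)
(6,6): L (options (1,6)(W), (6,2)(W) are all W)
(6,7): L (options (1,7)(W), (6,3)(W) are all W)
(7,4): L (options (2,4)(W), (7,0)(W) are all W)
(7,5): L (options (2,5)(W), (7,1)(W) are all W)
(7,6): L (options (2,6)(W), (7,2)(W) are all W)
(7,7): L (options (2,7)(W), (7,3)(W) are all W)
(8,4): L (options (3,4)(W), (8,0)(W) are all W)
(8,5): L (options (3,5)(W), (8,1)(W) are all W)
(8,6): L (options (3,6)(W), (8,2)(W) are all W)
(8,7): L (options (3,7)(W), (8,3)(W) are all W)
(9,4): L (options (4,4)(W), (9,0)(W) are all W)
(9,5): L (options (4,5)(W), (9,1)(W) are all W)
(9,6): L (options (4,6)(W), (9,2)(W) are all W)
(9,7): L (options (4,7)(W), (9,3)(W) are all W)
Every other cell has at least one move into one of the L cells above, so it is W.
L cells per row: a=0: 5, a=1: 5, a=2: 5, a=3: 5, a=4: 5, a=5: 4, a=6: 4, a=7: 4, a=8: 4, a=9: 4; total 45.

45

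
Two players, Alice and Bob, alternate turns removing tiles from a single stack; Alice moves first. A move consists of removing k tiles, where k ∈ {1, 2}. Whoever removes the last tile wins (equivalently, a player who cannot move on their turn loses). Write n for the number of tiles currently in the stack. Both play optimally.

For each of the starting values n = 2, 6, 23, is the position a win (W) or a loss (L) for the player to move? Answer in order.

Classify positions by backward induction: terminal positions (no move available) are L. From any other position, the mover wins iff some move reaches an L.
n=0: no move → L
n=1: →0(L), so W
n=2: →0(L), so W
n=3: →2(W), 1(W) — all W, so L
n=4: →3(L), so W
n=5: →3(L), so W
n=6: →5(W), 4(W) — all W, so L
n=7: →6(L), so W
n=8: →6(L), so W
n=9: →8(W), 7(W) — all W, so L
n=10: →9(L), so W
n=11: →9(L), so W
n=12: →11(W), 10(W) — all W, so L
n=13: →12(L), so W
n=14: →12(L), so W
n=15: →14(W), 13(W) — all W, so L
n=16: →15(L), so W
n=17: →15(L), so W
n=18: →17(W), 16(W) — all W, so L
n=19: →18(L), so W
n=20: →18(L), so W
n=21: →20(W), 19(W) — all W, so L
n=22: →21(L), so W
n=23: →21(L), so W

2: W, 6: L, 23: W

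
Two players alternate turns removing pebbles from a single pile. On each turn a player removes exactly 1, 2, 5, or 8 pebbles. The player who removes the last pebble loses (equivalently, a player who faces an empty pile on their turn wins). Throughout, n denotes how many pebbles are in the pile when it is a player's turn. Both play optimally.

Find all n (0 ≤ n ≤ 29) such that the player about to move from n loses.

Use the standard recursion: the mover wins at a terminal position; elsewhere, the mover wins exactly when some move hands the opponent an L position.
n=0: no move; the opponent has just taken the last pebble and therefore loses → W
n=1: the only move is to 0(W), a W ⇒ L
n=2: can move to 1, which is L ⇒ W
n=3: can move to 1, which is L ⇒ W
n=4: moves to 3(W), 2(W); every one is W ⇒ L
n=5: can move to 4, which is L ⇒ W
n=6: can move to 4, which is L ⇒ W
n=7: moves to 6(W), 5(W), 2(W); every one is W ⇒ L
n=8: can move to 7, which is L ⇒ W
n=9: can move to 7, which is L ⇒ W
n=10: moves to 9(W), 8(W), 5(W), 2(W); every one is W ⇒ L
n=11: can move to 10, which is L ⇒ W
n=12: can move to 10, which is L ⇒ W
n=13: moves to 12(W), 11(W), 8(W), 5(W); every one is W ⇒ L
n=14: can move to 13, which is L ⇒ W
n=15: can move to 13, which is L ⇒ W
n=16: moves to 15(W), 14(W), 11(W), 8(W); every one is W ⇒ L
n=17: can move to 16, which is L ⇒ W
n=18: can move to 16, which is L ⇒ W
n=19: moves to 18(W), 17(W), 14(W), 11(W); every one is W ⇒ L
n=20: can move to 19, which is L ⇒ W
n=21: can move to 19, which is L ⇒ W
n=22: moves to 21(W), 20(W), 17(W), 14(W); every one is W ⇒ L
n=23: can move to 22, which is L ⇒ W
n=24: can move to 22, which is L ⇒ W
n=25: moves to 24(W), 23(W), 20(W), 17(W); every one is W ⇒ L
n=26: can move to 25, which is L ⇒ W
n=27: can move to 25, which is L ⇒ W
n=28: moves to 27(W), 26(W), 23(W), 20(W); every one is W ⇒ L
n=29: can move to 28, which is L ⇒ W
The losing starting values of n are exactly the entries labelled L in this table (10 of them).

1, 4, 7, 10, 13, 16, 19, 22, 25, 28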